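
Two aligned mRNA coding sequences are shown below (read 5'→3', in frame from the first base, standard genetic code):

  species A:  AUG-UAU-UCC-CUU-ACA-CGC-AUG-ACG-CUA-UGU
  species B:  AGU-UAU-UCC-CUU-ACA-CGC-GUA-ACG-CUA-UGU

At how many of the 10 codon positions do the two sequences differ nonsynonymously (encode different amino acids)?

2

Codon 1: AUG Met / AGU Ser — nonsynonymous.
Codon 2: UAU Tyr / UAU Tyr — identical.
Codon 3: UCC Ser / UCC Ser — identical.
Codon 4: CUU Leu / CUU Leu — identical.
Codon 5: ACA Thr / ACA Thr — identical.
Codon 6: CGC Arg / CGC Arg — identical.
Codon 7: AUG Met / GUA Val — nonsynonymous.
Codon 8: ACG Thr / ACG Thr — identical.
Codon 9: CUA Leu / CUA Leu — identical.
Codon 10: UGU Cys / UGU Cys — identical.
Nonsynonymous differences: 2.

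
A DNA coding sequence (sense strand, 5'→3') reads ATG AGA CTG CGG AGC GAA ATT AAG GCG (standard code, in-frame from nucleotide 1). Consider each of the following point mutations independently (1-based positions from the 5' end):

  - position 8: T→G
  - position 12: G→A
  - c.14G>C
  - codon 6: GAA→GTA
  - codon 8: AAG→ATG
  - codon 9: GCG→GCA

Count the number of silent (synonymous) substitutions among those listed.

Codon 3: CTG (Leu) → CGG (Arg) — missense.
Codon 4: CGG (Arg) → CGA (Arg) — synonymous.
Codon 5: AGC (Ser) → ACC (Thr) — missense.
Codon 6: GAA (Glu) → GTA (Val) — missense.
Codon 8: AAG (Lys) → ATG (Met) — missense.
Codon 9: GCG (Ala) → GCA (Ala) — synonymous.
Synonymous: 2 of 6.

2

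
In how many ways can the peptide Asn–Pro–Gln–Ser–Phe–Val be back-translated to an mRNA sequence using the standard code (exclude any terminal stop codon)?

Asn: 2 codons.
Pro: 4 codons.
Gln: 2 codons.
Ser: 6 codons.
Phe: 2 codons.
Val: 4 codons.
2 × 4 × 2 × 6 × 2 × 4 = 768.

768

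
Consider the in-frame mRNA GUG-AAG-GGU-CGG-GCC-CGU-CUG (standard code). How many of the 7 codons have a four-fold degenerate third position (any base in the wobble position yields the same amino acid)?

Codon 1 GUG (Val): third position 4-fold.
Codon 2 AAG (Lys): third position 2-fold.
Codon 3 GGU (Gly): third position 4-fold.
Codon 4 CGG (Arg): third position 4-fold.
Codon 5 GCC (Ala): third position 4-fold.
Codon 6 CGU (Arg): third position 4-fold.
Codon 7 CUG (Leu): third position 4-fold.
Four-fold degenerate third positions: 6.

6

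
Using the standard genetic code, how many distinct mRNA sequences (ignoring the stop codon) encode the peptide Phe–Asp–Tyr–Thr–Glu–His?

128

Phe: 2 codons.
Asp: 2 codons.
Tyr: 2 codons.
Thr: 4 codons.
Glu: 2 codons.
His: 2 codons.
2 × 2 × 2 × 4 × 2 × 2 = 128.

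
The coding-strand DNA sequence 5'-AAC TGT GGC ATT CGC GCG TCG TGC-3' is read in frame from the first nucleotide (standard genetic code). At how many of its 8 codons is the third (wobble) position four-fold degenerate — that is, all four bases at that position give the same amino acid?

Codon 1 AAC (Asn): third position 2-fold.
Codon 2 TGT (Cys): third position 2-fold.
Codon 3 GGC (Gly): third position 4-fold.
Codon 4 ATT (Ile): third position 3-fold.
Codon 5 CGC (Arg): third position 4-fold.
Codon 6 GCG (Ala): third position 4-fold.
Codon 7 TCG (Ser): third position 4-fold.
Codon 8 TGC (Cys): third position 2-fold.
Four-fold degenerate third positions: 4.

4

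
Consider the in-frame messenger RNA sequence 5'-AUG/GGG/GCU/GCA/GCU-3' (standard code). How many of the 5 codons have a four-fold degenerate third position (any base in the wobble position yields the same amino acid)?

4

Codon 1 AUG (Met): third position 1-fold.
Codon 2 GGG (Gly): third position 4-fold.
Codon 3 GCU (Ala): third position 4-fold.
Codon 4 GCA (Ala): third position 4-fold.
Codon 5 GCU (Ala): third position 4-fold.
Four-fold degenerate third positions: 4.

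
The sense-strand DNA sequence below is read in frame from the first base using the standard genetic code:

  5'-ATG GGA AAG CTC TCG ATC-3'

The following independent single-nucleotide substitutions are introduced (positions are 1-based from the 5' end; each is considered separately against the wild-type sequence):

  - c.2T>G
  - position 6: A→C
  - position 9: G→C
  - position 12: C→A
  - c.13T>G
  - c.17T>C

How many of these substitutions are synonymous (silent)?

Codon 1: ATG (Met) → AGG (Arg) — missense.
Codon 2: GGA (Gly) → GGC (Gly) — synonymous.
Codon 3: AAG (Lys) → AAC (Asn) — missense.
Codon 4: CTC (Leu) → CTA (Leu) — synonymous.
Codon 5: TCG (Ser) → GCG (Ala) — missense.
Codon 6: ATC (Ile) → ACC (Thr) — missense.
Synonymous: 2 of 6.

2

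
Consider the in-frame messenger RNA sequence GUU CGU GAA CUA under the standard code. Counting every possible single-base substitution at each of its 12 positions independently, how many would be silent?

Codon 1 (GUU, Val): 3 synonymous substitutions.
Codon 2 (CGU, Arg): 3 synonymous substitutions.
Codon 3 (GAA, Glu): 1 synonymous substitution.
Codon 4 (CUA, Leu): 4 synonymous substitutions.
Total: 3 + 3 + 1 + 4 = 11.

11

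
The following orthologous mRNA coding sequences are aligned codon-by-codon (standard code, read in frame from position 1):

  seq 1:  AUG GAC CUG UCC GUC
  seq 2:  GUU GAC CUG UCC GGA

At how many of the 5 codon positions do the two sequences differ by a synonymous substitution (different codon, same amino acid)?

Codon 1: AUG Met / GUU Val — nonsynonymous.
Codon 2: GAC Asp / GAC Asp — identical.
Codon 3: CUG Leu / CUG Leu — identical.
Codon 4: UCC Ser / UCC Ser — identical.
Codon 5: GUC Val / GGA Gly — nonsynonymous.
Synonymous differences: 0.

0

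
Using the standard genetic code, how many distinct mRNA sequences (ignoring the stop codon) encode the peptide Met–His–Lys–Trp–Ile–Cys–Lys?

48

Met: 1 codon.
His: 2 codons.
Lys: 2 codons.
Trp: 1 codon.
Ile: 3 codons.
Cys: 2 codons.
Lys: 2 codons.
1 × 2 × 2 × 1 × 3 × 2 × 2 = 48.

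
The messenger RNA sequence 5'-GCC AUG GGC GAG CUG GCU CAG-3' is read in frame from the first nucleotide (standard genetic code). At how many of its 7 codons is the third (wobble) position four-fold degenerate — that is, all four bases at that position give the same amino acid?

4

Codon 1 GCC (Ala): third position 4-fold.
Codon 2 AUG (Met): third position 1-fold.
Codon 3 GGC (Gly): third position 4-fold.
Codon 4 GAG (Glu): third position 2-fold.
Codon 5 CUG (Leu): third position 4-fold.
Codon 6 GCU (Ala): third position 4-fold.
Codon 7 CAG (Gln): third position 2-fold.
Four-fold degenerate third positions: 4.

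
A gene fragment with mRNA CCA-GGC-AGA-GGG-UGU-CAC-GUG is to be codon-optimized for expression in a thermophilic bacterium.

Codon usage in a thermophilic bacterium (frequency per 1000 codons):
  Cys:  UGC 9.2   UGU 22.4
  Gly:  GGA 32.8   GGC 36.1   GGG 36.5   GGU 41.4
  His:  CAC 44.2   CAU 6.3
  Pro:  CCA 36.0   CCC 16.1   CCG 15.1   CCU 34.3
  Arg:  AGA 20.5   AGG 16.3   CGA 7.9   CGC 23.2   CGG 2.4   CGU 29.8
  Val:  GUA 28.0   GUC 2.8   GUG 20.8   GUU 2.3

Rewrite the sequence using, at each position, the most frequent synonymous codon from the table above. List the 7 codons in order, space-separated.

CCA GGU CGU GGU UGU CAC GUA

Codon 1 (Pro): best is CCA at 36.0.
Codon 2 (Gly): best is GGU at 41.4.
Codon 3 (Arg): best is CGU at 29.8.
Codon 4 (Gly): best is GGU at 41.4.
Codon 5 (Cys): best is UGU at 22.4.
Codon 6 (His): best is CAC at 44.2.
Codon 7 (Val): best is GUA at 28.0.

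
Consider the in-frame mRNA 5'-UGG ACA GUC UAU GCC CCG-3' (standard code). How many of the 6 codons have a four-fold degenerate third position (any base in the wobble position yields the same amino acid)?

4

Codon 1 UGG (Trp): third position 1-fold.
Codon 2 ACA (Thr): third position 4-fold.
Codon 3 GUC (Val): third position 4-fold.
Codon 4 UAU (Tyr): third position 2-fold.
Codon 5 GCC (Ala): third position 4-fold.
Codon 6 CCG (Pro): third position 4-fold.
Four-fold degenerate third positions: 4.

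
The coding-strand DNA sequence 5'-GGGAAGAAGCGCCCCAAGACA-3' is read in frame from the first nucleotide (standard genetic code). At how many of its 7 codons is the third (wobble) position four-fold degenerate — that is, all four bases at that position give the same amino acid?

4

Codon 1 GGG (Gly): third position 4-fold.
Codon 2 AAG (Lys): third position 2-fold.
Codon 3 AAG (Lys): third position 2-fold.
Codon 4 CGC (Arg): third position 4-fold.
Codon 5 CCC (Pro): third position 4-fold.
Codon 6 AAG (Lys): third position 2-fold.
Codon 7 ACA (Thr): third position 4-fold.
Four-fold degenerate third positions: 4.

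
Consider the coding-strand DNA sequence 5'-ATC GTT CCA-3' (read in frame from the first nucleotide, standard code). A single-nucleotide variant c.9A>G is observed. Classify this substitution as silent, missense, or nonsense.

silent

Position 9 falls in codon 3: CCA → Pro.
After the substitution the codon is CCG → Pro.
Both encode Pro, so the change is synonymous.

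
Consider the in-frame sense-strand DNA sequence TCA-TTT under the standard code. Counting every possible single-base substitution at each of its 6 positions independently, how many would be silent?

4

Codon 1 (TCA, Ser): 3 synonymous substitutions.
Codon 2 (TTT, Phe): 1 synonymous substitution.
Total: 3 + 1 = 4.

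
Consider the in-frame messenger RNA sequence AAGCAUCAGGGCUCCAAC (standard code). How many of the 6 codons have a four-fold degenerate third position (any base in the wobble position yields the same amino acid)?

Codon 1 AAG (Lys): third position 2-fold.
Codon 2 CAU (His): third position 2-fold.
Codon 3 CAG (Gln): third position 2-fold.
Codon 4 GGC (Gly): third position 4-fold.
Codon 5 UCC (Ser): third position 4-fold.
Codon 6 AAC (Asn): third position 2-fold.
Four-fold degenerate third positions: 2.

2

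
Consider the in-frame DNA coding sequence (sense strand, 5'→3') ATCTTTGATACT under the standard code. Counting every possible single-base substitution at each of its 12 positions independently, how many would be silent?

Codon 1 (ATC, Ile): 2 synonymous substitutions.
Codon 2 (TTT, Phe): 1 synonymous substitution.
Codon 3 (GAT, Asp): 1 synonymous substitution.
Codon 4 (ACT, Thr): 3 synonymous substitutions.
Total: 2 + 1 + 1 + 3 = 7.

7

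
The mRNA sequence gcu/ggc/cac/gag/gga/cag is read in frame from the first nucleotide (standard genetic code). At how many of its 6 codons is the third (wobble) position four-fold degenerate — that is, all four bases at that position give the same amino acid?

Codon 1 GCU (Ala): third position 4-fold.
Codon 2 GGC (Gly): third position 4-fold.
Codon 3 CAC (His): third position 2-fold.
Codon 4 GAG (Glu): third position 2-fold.
Codon 5 GGA (Gly): third position 4-fold.
Codon 6 CAG (Gln): third position 2-fold.
Four-fold degenerate third positions: 3.

3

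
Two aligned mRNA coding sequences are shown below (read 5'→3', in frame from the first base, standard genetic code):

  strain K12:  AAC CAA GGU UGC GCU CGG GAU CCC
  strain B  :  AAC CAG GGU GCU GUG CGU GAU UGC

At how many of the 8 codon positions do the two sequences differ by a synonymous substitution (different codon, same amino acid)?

2

Codon 1: AAC Asn / AAC Asn — identical.
Codon 2: CAA Gln / CAG Gln — synonymous.
Codon 3: GGU Gly / GGU Gly — identical.
Codon 4: UGC Cys / GCU Ala — nonsynonymous.
Codon 5: GCU Ala / GUG Val — nonsynonymous.
Codon 6: CGG Arg / CGU Arg — synonymous.
Codon 7: GAU Asp / GAU Asp — identical.
Codon 8: CCC Pro / UGC Cys — nonsynonymous.
Synonymous differences: 2.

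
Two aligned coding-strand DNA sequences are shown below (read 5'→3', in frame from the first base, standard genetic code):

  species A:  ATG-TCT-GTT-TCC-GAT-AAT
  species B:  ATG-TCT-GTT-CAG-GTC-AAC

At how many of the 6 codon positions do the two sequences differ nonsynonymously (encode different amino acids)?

Codon 1: ATG Met / ATG Met — identical.
Codon 2: TCT Ser / TCT Ser — identical.
Codon 3: GTT Val / GTT Val — identical.
Codon 4: TCC Ser / CAG Gln — nonsynonymous.
Codon 5: GAT Asp / GTC Val — nonsynonymous.
Codon 6: AAT Asn / AAC Asn — synonymous.
Nonsynonymous differences: 2.

2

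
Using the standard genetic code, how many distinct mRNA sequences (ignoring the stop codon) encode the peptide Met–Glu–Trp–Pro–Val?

32

Met: 1 codon.
Glu: 2 codons.
Trp: 1 codon.
Pro: 4 codons.
Val: 4 codons.
1 × 2 × 1 × 4 × 4 = 32.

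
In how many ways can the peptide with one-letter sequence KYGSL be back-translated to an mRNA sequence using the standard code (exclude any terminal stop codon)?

576

Lys: 2 codons.
Tyr: 2 codons.
Gly: 4 codons.
Ser: 6 codons.
Leu: 6 codons.
2 × 2 × 4 × 6 × 6 = 576.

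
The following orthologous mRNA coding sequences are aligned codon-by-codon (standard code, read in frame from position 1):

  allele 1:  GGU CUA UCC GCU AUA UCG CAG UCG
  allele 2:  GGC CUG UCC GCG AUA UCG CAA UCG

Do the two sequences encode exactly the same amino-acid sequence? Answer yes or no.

Codon 1: GGU Gly / GGC Gly — synonymous.
Codon 2: CUA Leu / CUG Leu — synonymous.
Codon 3: UCC Ser / UCC Ser — identical.
Codon 4: GCU Ala / GCG Ala — synonymous.
Codon 5: AUA Ile / AUA Ile — identical.
Codon 6: UCG Ser / UCG Ser — identical.
Codon 7: CAG Gln / CAA Gln — synonymous.
Codon 8: UCG Ser / UCG Ser — identical.
Nonsynonymous differences: 0 → same protein.

yes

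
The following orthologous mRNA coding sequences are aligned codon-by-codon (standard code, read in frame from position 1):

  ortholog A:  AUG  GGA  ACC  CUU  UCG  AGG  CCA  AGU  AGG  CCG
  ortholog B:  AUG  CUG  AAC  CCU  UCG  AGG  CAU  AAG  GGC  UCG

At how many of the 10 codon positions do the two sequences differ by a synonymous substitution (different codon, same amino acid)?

Codon 1: AUG Met / AUG Met — identical.
Codon 2: GGA Gly / CUG Leu — nonsynonymous.
Codon 3: ACC Thr / AAC Asn — nonsynonymous.
Codon 4: CUU Leu / CCU Pro — nonsynonymous.
Codon 5: UCG Ser / UCG Ser — identical.
Codon 6: AGG Arg / AGG Arg — identical.
Codon 7: CCA Pro / CAU His — nonsynonymous.
Codon 8: AGU Ser / AAG Lys — nonsynonymous.
Codon 9: AGG Arg / GGC Gly — nonsynonymous.
Codon 10: CCG Pro / UCG Ser — nonsynonymous.
Synonymous differences: 0.

0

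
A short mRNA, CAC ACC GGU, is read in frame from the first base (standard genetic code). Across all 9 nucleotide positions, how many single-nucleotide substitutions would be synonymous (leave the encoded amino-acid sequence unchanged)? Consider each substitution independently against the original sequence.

7

Codon 1 (CAC, His): 1 synonymous substitution.
Codon 2 (ACC, Thr): 3 synonymous substitutions.
Codon 3 (GGU, Gly): 3 synonymous substitutions.
Total: 1 + 3 + 3 = 7.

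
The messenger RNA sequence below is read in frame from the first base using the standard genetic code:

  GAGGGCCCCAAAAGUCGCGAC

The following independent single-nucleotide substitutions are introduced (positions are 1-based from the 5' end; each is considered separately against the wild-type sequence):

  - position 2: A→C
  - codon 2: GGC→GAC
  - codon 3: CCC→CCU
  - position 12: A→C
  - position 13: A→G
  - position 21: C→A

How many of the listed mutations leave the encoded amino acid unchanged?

Codon 1: GAG (Glu) → GCG (Ala) — missense.
Codon 2: GGC (Gly) → GAC (Asp) — missense.
Codon 3: CCC (Pro) → CCU (Pro) — synonymous.
Codon 4: AAA (Lys) → AAC (Asn) — missense.
Codon 5: AGU (Ser) → GGU (Gly) — missense.
Codon 7: GAC (Asp) → GAA (Glu) — missense.
Synonymous: 1 of 6.

1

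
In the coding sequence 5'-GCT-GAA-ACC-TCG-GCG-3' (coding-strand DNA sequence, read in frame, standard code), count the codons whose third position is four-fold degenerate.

4

Codon 1 GCT (Ala): third position 4-fold.
Codon 2 GAA (Glu): third position 2-fold.
Codon 3 ACC (Thr): third position 4-fold.
Codon 4 TCG (Ser): third position 4-fold.
Codon 5 GCG (Ala): third position 4-fold.
Four-fold degenerate third positions: 4.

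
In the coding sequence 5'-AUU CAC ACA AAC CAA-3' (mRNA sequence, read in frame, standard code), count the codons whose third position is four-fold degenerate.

Codon 1 AUU (Ile): third position 3-fold.
Codon 2 CAC (His): third position 2-fold.
Codon 3 ACA (Thr): third position 4-fold.
Codon 4 AAC (Asn): third position 2-fold.
Codon 5 CAA (Gln): third position 2-fold.
Four-fold degenerate third positions: 1.

1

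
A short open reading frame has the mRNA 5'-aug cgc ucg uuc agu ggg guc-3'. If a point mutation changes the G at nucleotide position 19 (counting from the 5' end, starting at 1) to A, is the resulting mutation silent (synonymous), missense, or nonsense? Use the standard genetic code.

missense

Position 19 falls in codon 7: GUC → Val.
After the substitution the codon is AUC → Ile.
Val ≠ Ile, so this is a missense mutation.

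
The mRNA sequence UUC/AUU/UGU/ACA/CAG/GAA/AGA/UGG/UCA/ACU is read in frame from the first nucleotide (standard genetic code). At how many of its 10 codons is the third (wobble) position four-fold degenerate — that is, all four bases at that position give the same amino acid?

Codon 1 UUC (Phe): third position 2-fold.
Codon 2 AUU (Ile): third position 3-fold.
Codon 3 UGU (Cys): third position 2-fold.
Codon 4 ACA (Thr): third position 4-fold.
Codon 5 CAG (Gln): third position 2-fold.
Codon 6 GAA (Glu): third position 2-fold.
Codon 7 AGA (Arg): third position 2-fold.
Codon 8 UGG (Trp): third position 1-fold.
Codon 9 UCA (Ser): third position 4-fold.
Codon 10 ACU (Thr): third position 4-fold.
Four-fold degenerate third positions: 3.

3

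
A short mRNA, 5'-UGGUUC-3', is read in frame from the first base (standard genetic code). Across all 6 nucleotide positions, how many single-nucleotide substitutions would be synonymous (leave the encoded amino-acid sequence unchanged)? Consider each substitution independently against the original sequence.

1

Codon 1 (UGG, Trp): 0 synonymous substitutions.
Codon 2 (UUC, Phe): 1 synonymous substitution.
Total: 0 + 1 = 1.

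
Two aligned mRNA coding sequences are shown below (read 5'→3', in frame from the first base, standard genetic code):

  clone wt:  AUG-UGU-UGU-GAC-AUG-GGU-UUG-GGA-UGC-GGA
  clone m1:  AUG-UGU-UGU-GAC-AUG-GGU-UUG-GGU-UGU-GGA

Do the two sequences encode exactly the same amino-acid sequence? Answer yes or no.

Codon 1: AUG Met / AUG Met — identical.
Codon 2: UGU Cys / UGU Cys — identical.
Codon 3: UGU Cys / UGU Cys — identical.
Codon 4: GAC Asp / GAC Asp — identical.
Codon 5: AUG Met / AUG Met — identical.
Codon 6: GGU Gly / GGU Gly — identical.
Codon 7: UUG Leu / UUG Leu — identical.
Codon 8: GGA Gly / GGU Gly — synonymous.
Codon 9: UGC Cys / UGU Cys — synonymous.
Codon 10: GGA Gly / GGA Gly — identical.
Nonsynonymous differences: 0 → same protein.

yes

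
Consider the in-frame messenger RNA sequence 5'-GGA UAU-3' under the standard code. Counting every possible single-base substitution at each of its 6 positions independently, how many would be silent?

4

Codon 1 (GGA, Gly): 3 synonymous substitutions.
Codon 2 (UAU, Tyr): 1 synonymous substitution.
Total: 3 + 1 = 4.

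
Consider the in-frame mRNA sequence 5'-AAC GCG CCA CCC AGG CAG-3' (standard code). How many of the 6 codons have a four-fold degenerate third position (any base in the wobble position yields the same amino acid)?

Codon 1 AAC (Asn): third position 2-fold.
Codon 2 GCG (Ala): third position 4-fold.
Codon 3 CCA (Pro): third position 4-fold.
Codon 4 CCC (Pro): third position 4-fold.
Codon 5 AGG (Arg): third position 2-fold.
Codon 6 CAG (Gln): third position 2-fold.
Four-fold degenerate third positions: 3.

3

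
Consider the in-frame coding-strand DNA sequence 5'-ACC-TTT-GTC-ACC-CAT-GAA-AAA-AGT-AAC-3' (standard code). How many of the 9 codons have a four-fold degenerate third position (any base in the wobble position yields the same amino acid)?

3

Codon 1 ACC (Thr): third position 4-fold.
Codon 2 TTT (Phe): third position 2-fold.
Codon 3 GTC (Val): third position 4-fold.
Codon 4 ACC (Thr): third position 4-fold.
Codon 5 CAT (His): third position 2-fold.
Codon 6 GAA (Glu): third position 2-fold.
Codon 7 AAA (Lys): third position 2-fold.
Codon 8 AGT (Ser): third position 2-fold.
Codon 9 AAC (Asn): third position 2-fold.
Four-fold degenerate third positions: 3.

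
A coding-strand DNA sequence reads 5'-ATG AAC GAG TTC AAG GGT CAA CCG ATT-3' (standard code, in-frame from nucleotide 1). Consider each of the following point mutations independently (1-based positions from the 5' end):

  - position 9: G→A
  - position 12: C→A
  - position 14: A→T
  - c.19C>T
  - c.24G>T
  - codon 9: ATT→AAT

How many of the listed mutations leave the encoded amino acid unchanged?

Codon 3: GAG (Glu) → GAA (Glu) — synonymous.
Codon 4: TTC (Phe) → TTA (Leu) — missense.
Codon 5: AAG (Lys) → ATG (Met) — missense.
Codon 7: CAA (Gln) → TAA (Stop) — nonsense.
Codon 8: CCG (Pro) → CCT (Pro) — synonymous.
Codon 9: ATT (Ile) → AAT (Asn) — missense.
Synonymous: 2 of 6.

2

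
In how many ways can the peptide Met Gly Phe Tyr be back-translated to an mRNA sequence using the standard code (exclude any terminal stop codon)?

Met: 1 codon.
Gly: 4 codons.
Phe: 2 codons.
Tyr: 2 codons.
1 × 4 × 2 × 2 = 16.

16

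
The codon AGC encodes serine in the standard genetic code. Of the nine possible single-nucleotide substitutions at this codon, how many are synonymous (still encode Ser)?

1

Position 1: none → 0 synonymous.
Position 2: none → 0 synonymous.
Position 3: AGU → 1 synonymous.
Total: 0 + 0 + 1 = 1.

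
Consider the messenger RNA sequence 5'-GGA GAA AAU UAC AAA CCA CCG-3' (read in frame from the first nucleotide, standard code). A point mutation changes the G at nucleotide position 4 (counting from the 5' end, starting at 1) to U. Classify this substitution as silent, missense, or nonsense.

Position 4 falls in codon 2: GAA → Glu.
After the substitution the codon is UAA → Stop.
The new codon is a stop codon, so this is a nonsense mutation.

nonsense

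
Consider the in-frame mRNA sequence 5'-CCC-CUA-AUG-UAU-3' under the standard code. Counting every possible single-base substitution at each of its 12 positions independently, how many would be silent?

Codon 1 (CCC, Pro): 3 synonymous substitutions.
Codon 2 (CUA, Leu): 4 synonymous substitutions.
Codon 3 (AUG, Met): 0 synonymous substitutions.
Codon 4 (UAU, Tyr): 1 synonymous substitution.
Total: 3 + 4 + 0 + 1 = 8.

8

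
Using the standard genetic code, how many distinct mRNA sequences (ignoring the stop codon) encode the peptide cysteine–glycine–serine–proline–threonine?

768

Cys: 2 codons.
Gly: 4 codons.
Ser: 6 codons.
Pro: 4 codons.
Thr: 4 codons.
2 × 4 × 6 × 4 × 4 = 768.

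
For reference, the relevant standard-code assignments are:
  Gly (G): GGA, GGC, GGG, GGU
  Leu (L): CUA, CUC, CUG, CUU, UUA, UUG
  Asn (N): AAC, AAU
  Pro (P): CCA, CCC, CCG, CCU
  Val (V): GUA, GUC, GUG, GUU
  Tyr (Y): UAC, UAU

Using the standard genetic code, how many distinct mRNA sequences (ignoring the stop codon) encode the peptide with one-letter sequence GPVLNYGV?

24576

Gly: 4 codons.
Pro: 4 codons.
Val: 4 codons.
Leu: 6 codons.
Asn: 2 codons.
Tyr: 2 codons.
Gly: 4 codons.
Val: 4 codons.
4 × 4 × 4 × 6 × 2 × 2 × 4 × 4 = 24576.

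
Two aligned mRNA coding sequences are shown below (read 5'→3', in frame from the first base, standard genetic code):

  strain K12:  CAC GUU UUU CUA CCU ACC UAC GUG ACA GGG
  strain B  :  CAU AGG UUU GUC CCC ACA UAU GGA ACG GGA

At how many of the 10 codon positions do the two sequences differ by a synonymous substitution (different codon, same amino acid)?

6

Codon 1: CAC His / CAU His — synonymous.
Codon 2: GUU Val / AGG Arg — nonsynonymous.
Codon 3: UUU Phe / UUU Phe — identical.
Codon 4: CUA Leu / GUC Val — nonsynonymous.
Codon 5: CCU Pro / CCC Pro — synonymous.
Codon 6: ACC Thr / ACA Thr — synonymous.
Codon 7: UAC Tyr / UAU Tyr — synonymous.
Codon 8: GUG Val / GGA Gly — nonsynonymous.
Codon 9: ACA Thr / ACG Thr — synonymous.
Codon 10: GGG Gly / GGA Gly — synonymous.
Synonymous differences: 6.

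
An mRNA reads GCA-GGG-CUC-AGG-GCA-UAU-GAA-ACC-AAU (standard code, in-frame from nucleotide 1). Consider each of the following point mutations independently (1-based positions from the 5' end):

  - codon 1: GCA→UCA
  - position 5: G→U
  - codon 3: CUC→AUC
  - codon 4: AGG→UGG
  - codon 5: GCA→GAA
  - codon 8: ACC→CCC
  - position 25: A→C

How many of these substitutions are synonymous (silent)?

Codon 1: GCA (Ala) → UCA (Ser) — missense.
Codon 2: GGG (Gly) → GUG (Val) — missense.
Codon 3: CUC (Leu) → AUC (Ile) — missense.
Codon 4: AGG (Arg) → UGG (Trp) — missense.
Codon 5: GCA (Ala) → GAA (Glu) — missense.
Codon 8: ACC (Thr) → CCC (Pro) — missense.
Codon 9: AAU (Asn) → CAU (His) — missense.
Synonymous: 0 of 7.

0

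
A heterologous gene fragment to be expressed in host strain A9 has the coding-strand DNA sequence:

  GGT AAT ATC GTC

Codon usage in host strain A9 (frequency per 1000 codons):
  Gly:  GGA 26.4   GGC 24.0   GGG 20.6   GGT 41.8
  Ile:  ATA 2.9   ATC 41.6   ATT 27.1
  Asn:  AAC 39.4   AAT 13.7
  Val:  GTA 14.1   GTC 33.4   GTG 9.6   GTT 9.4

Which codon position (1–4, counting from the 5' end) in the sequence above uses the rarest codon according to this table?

Codon 1 GGT (Gly): 41.8 per 1000.
Codon 2 AAT (Asn): 13.7 per 1000.
Codon 3 ATC (Ile): 41.6 per 1000.
Codon 4 GTC (Val): 33.4 per 1000.
Lowest frequency is 13.7 at codon 2.

2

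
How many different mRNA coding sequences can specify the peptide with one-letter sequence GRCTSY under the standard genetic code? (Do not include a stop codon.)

Gly: 4 codons.
Arg: 6 codons.
Cys: 2 codons.
Thr: 4 codons.
Ser: 6 codons.
Tyr: 2 codons.
4 × 6 × 2 × 4 × 6 × 2 = 2304.

2304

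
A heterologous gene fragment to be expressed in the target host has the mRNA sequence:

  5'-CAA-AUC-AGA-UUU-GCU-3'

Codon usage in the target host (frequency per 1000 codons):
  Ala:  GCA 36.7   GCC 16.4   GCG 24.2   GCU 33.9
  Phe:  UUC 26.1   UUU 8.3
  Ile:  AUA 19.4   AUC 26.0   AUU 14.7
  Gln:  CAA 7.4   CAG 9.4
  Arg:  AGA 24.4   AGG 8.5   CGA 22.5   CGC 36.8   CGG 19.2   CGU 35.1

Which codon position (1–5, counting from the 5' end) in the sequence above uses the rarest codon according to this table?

1

Codon 1 CAA (Gln): 7.4 per 1000.
Codon 2 AUC (Ile): 26.0 per 1000.
Codon 3 AGA (Arg): 24.4 per 1000.
Codon 4 UUU (Phe): 8.3 per 1000.
Codon 5 GCU (Ala): 33.9 per 1000.
Lowest frequency is 7.4 at codon 1.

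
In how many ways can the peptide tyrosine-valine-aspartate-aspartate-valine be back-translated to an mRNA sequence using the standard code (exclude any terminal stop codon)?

Tyr: 2 codons.
Val: 4 codons.
Asp: 2 codons.
Asp: 2 codons.
Val: 4 codons.
2 × 4 × 2 × 2 × 4 = 128.

128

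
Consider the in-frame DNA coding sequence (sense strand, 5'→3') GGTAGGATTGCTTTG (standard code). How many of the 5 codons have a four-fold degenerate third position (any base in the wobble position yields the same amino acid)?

2

Codon 1 GGT (Gly): third position 4-fold.
Codon 2 AGG (Arg): third position 2-fold.
Codon 3 ATT (Ile): third position 3-fold.
Codon 4 GCT (Ala): third position 4-fold.
Codon 5 TTG (Leu): third position 2-fold.
Four-fold degenerate third positions: 2.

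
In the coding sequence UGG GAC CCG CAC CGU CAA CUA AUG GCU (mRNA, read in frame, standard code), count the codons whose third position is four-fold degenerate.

Codon 1 UGG (Trp): third position 1-fold.
Codon 2 GAC (Asp): third position 2-fold.
Codon 3 CCG (Pro): third position 4-fold.
Codon 4 CAC (His): third position 2-fold.
Codon 5 CGU (Arg): third position 4-fold.
Codon 6 CAA (Gln): third position 2-fold.
Codon 7 CUA (Leu): third position 4-fold.
Codon 8 AUG (Met): third position 1-fold.
Codon 9 GCU (Ala): third position 4-fold.
Four-fold degenerate third positions: 4.

4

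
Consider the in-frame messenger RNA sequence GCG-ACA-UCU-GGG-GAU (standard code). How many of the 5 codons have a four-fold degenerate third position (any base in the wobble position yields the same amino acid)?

4

Codon 1 GCG (Ala): third position 4-fold.
Codon 2 ACA (Thr): third position 4-fold.
Codon 3 UCU (Ser): third position 4-fold.
Codon 4 GGG (Gly): third position 4-fold.
Codon 5 GAU (Asp): third position 2-fold.
Four-fold degenerate third positions: 4.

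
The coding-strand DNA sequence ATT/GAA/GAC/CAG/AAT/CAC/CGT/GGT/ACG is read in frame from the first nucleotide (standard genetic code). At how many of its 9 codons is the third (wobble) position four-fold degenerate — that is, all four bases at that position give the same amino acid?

Codon 1 ATT (Ile): third position 3-fold.
Codon 2 GAA (Glu): third position 2-fold.
Codon 3 GAC (Asp): third position 2-fold.
Codon 4 CAG (Gln): third position 2-fold.
Codon 5 AAT (Asn): third position 2-fold.
Codon 6 CAC (His): third position 2-fold.
Codon 7 CGT (Arg): third position 4-fold.
Codon 8 GGT (Gly): third position 4-fold.
Codon 9 ACG (Thr): third position 4-fold.
Four-fold degenerate third positions: 3.

3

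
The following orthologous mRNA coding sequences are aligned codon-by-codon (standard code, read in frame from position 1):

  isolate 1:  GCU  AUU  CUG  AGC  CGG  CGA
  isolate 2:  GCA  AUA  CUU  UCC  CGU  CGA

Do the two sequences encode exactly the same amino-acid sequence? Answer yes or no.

Codon 1: GCU Ala / GCA Ala — synonymous.
Codon 2: AUU Ile / AUA Ile — synonymous.
Codon 3: CUG Leu / CUU Leu — synonymous.
Codon 4: AGC Ser / UCC Ser — synonymous.
Codon 5: CGG Arg / CGU Arg — synonymous.
Codon 6: CGA Arg / CGA Arg — identical.
Nonsynonymous differences: 0 → same protein.

yes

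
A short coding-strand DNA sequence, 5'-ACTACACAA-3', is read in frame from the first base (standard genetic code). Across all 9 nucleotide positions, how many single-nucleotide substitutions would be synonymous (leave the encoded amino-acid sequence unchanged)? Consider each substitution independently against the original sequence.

Codon 1 (ACT, Thr): 3 synonymous substitutions.
Codon 2 (ACA, Thr): 3 synonymous substitutions.
Codon 3 (CAA, Gln): 1 synonymous substitution.
Total: 3 + 3 + 1 = 7.

7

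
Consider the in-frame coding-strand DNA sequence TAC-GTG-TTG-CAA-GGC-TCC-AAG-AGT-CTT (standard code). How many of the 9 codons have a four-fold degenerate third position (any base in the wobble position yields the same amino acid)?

Codon 1 TAC (Tyr): third position 2-fold.
Codon 2 GTG (Val): third position 4-fold.
Codon 3 TTG (Leu): third position 2-fold.
Codon 4 CAA (Gln): third position 2-fold.
Codon 5 GGC (Gly): third position 4-fold.
Codon 6 TCC (Ser): third position 4-fold.
Codon 7 AAG (Lys): third position 2-fold.
Codon 8 AGT (Ser): third position 2-fold.
Codon 9 CTT (Leu): third position 4-fold.
Four-fold degenerate third positions: 4.

4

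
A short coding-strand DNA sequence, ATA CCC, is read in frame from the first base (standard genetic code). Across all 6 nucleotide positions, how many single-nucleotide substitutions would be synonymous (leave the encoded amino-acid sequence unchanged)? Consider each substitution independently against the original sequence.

Codon 1 (ATA, Ile): 2 synonymous substitutions.
Codon 2 (CCC, Pro): 3 synonymous substitutions.
Total: 2 + 3 = 5.

5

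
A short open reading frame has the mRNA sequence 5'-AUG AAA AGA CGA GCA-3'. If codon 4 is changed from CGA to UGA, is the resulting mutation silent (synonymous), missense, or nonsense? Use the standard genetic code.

Position 10 falls in codon 4: CGA → Arg.
After the substitution the codon is UGA → Stop.
The new codon is a stop codon, so this is a nonsense mutation.

nonsense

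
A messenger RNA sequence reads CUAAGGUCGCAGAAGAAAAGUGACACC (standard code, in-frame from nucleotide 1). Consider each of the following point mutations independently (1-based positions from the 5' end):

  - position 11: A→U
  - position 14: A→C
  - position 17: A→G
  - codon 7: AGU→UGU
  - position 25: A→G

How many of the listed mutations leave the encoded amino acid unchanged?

Codon 4: CAG (Gln) → CUG (Leu) — missense.
Codon 5: AAG (Lys) → ACG (Thr) — missense.
Codon 6: AAA (Lys) → AGA (Arg) — missense.
Codon 7: AGU (Ser) → UGU (Cys) — missense.
Codon 9: ACC (Thr) → GCC (Ala) — missense.
Synonymous: 0 of 5.

0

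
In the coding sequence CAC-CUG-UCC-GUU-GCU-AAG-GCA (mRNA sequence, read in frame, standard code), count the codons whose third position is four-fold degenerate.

Codon 1 CAC (His): third position 2-fold.
Codon 2 CUG (Leu): third position 4-fold.
Codon 3 UCC (Ser): third position 4-fold.
Codon 4 GUU (Val): third position 4-fold.
Codon 5 GCU (Ala): third position 4-fold.
Codon 6 AAG (Lys): third position 2-fold.
Codon 7 GCA (Ala): third position 4-fold.
Four-fold degenerate third positions: 5.

5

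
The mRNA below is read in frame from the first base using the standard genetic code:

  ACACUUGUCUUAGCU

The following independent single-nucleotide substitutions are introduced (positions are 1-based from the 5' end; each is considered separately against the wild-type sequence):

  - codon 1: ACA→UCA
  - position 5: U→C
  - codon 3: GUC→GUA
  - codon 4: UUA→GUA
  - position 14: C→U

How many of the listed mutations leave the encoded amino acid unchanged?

Codon 1: ACA (Thr) → UCA (Ser) — missense.
Codon 2: CUU (Leu) → CCU (Pro) — missense.
Codon 3: GUC (Val) → GUA (Val) — synonymous.
Codon 4: UUA (Leu) → GUA (Val) — missense.
Codon 5: GCU (Ala) → GUU (Val) — missense.
Synonymous: 1 of 5.

1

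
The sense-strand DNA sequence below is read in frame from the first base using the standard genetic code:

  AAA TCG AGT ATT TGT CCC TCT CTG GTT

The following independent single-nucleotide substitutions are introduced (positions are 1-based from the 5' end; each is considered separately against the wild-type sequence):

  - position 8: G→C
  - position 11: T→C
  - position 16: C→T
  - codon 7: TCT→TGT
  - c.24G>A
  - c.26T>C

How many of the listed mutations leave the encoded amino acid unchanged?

1

Codon 3: AGT (Ser) → ACT (Thr) — missense.
Codon 4: ATT (Ile) → ACT (Thr) — missense.
Codon 6: CCC (Pro) → TCC (Ser) — missense.
Codon 7: TCT (Ser) → TGT (Cys) — missense.
Codon 8: CTG (Leu) → CTA (Leu) — synonymous.
Codon 9: GTT (Val) → GCT (Ala) — missense.
Synonymous: 1 of 6.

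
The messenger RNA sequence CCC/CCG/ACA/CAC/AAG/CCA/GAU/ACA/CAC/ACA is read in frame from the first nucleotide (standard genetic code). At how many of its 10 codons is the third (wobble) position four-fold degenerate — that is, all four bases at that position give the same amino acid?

6

Codon 1 CCC (Pro): third position 4-fold.
Codon 2 CCG (Pro): third position 4-fold.
Codon 3 ACA (Thr): third position 4-fold.
Codon 4 CAC (His): third position 2-fold.
Codon 5 AAG (Lys): third position 2-fold.
Codon 6 CCA (Pro): third position 4-fold.
Codon 7 GAU (Asp): third position 2-fold.
Codon 8 ACA (Thr): third position 4-fold.
Codon 9 CAC (His): third position 2-fold.
Codon 10 ACA (Thr): third position 4-fold.
Four-fold degenerate third positions: 6.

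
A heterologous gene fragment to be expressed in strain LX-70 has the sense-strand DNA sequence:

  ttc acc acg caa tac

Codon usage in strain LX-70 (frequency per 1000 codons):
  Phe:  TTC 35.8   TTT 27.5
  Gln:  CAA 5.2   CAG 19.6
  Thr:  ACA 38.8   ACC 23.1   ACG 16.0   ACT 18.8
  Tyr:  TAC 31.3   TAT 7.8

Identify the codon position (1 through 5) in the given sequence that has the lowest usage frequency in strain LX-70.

4

Codon 1 TTC (Phe): 35.8 per 1000.
Codon 2 ACC (Thr): 23.1 per 1000.
Codon 3 ACG (Thr): 16.0 per 1000.
Codon 4 CAA (Gln): 5.2 per 1000.
Codon 5 TAC (Tyr): 31.3 per 1000.
Lowest frequency is 5.2 at codon 4.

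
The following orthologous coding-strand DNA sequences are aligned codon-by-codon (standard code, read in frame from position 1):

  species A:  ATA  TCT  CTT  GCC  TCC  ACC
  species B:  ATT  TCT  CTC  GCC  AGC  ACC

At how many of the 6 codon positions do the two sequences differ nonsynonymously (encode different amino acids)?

0

Codon 1: ATA Ile / ATT Ile — synonymous.
Codon 2: TCT Ser / TCT Ser — identical.
Codon 3: CTT Leu / CTC Leu — synonymous.
Codon 4: GCC Ala / GCC Ala — identical.
Codon 5: TCC Ser / AGC Ser — synonymous.
Codon 6: ACC Thr / ACC Thr — identical.
Nonsynonymous differences: 0.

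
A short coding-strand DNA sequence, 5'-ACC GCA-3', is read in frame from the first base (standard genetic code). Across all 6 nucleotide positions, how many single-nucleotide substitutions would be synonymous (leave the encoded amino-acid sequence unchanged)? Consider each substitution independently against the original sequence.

6

Codon 1 (ACC, Thr): 3 synonymous substitutions.
Codon 2 (GCA, Ala): 3 synonymous substitutions.
Total: 3 + 3 = 6.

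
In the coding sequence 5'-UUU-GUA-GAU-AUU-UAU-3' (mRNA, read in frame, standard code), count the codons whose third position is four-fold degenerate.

1

Codon 1 UUU (Phe): third position 2-fold.
Codon 2 GUA (Val): third position 4-fold.
Codon 3 GAU (Asp): third position 2-fold.
Codon 4 AUU (Ile): third position 3-fold.
Codon 5 UAU (Tyr): third position 2-fold.
Four-fold degenerate third positions: 1.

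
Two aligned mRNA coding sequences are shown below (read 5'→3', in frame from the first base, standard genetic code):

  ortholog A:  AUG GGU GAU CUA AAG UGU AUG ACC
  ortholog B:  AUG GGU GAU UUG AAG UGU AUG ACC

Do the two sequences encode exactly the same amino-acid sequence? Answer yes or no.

yes

Codon 1: AUG Met / AUG Met — identical.
Codon 2: GGU Gly / GGU Gly — identical.
Codon 3: GAU Asp / GAU Asp — identical.
Codon 4: CUA Leu / UUG Leu — synonymous.
Codon 5: AAG Lys / AAG Lys — identical.
Codon 6: UGU Cys / UGU Cys — identical.
Codon 7: AUG Met / AUG Met — identical.
Codon 8: ACC Thr / ACC Thr — identical.
Nonsynonymous differences: 0 → same protein.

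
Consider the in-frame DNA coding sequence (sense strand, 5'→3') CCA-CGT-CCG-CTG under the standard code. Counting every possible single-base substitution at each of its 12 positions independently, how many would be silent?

13

Codon 1 (CCA, Pro): 3 synonymous substitutions.
Codon 2 (CGT, Arg): 3 synonymous substitutions.
Codon 3 (CCG, Pro): 3 synonymous substitutions.
Codon 4 (CTG, Leu): 4 synonymous substitutions.
Total: 3 + 3 + 3 + 4 = 13.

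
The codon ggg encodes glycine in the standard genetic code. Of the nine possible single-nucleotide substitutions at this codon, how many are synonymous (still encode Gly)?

3

Position 1: none → 0 synonymous.
Position 2: none → 0 synonymous.
Position 3: GGU, GGC, GGA → 3 synonymous.
Total: 0 + 0 + 3 = 3.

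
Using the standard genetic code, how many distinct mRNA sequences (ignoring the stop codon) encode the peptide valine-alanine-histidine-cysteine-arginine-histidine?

768

Val: 4 codons.
Ala: 4 codons.
His: 2 codons.
Cys: 2 codons.
Arg: 6 codons.
His: 2 codons.
4 × 4 × 2 × 2 × 6 × 2 = 768.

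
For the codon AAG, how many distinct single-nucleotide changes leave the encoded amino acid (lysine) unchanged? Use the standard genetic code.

Position 1: none → 0 synonymous.
Position 2: none → 0 synonymous.
Position 3: AAA → 1 synonymous.
Total: 0 + 0 + 1 = 1.

1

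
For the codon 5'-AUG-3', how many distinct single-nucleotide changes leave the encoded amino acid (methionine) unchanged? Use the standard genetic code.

0

Position 1: none → 0 synonymous.
Position 2: none → 0 synonymous.
Position 3: none → 0 synonymous.
Total: 0 + 0 + 0 = 0.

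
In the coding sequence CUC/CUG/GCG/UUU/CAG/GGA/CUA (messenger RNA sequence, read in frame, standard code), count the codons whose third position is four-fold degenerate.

Codon 1 CUC (Leu): third position 4-fold.
Codon 2 CUG (Leu): third position 4-fold.
Codon 3 GCG (Ala): third position 4-fold.
Codon 4 UUU (Phe): third position 2-fold.
Codon 5 CAG (Gln): third position 2-fold.
Codon 6 GGA (Gly): third position 4-fold.
Codon 7 CUA (Leu): third position 4-fold.
Four-fold degenerate third positions: 5.

5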